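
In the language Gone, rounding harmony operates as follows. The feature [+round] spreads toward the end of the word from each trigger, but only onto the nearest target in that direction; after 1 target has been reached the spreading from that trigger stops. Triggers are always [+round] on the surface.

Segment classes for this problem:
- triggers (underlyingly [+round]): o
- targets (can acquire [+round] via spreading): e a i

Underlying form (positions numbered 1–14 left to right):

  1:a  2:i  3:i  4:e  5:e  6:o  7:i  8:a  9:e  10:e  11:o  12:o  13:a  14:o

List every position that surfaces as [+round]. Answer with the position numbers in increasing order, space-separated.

From /o/ at 6 rightward: 7 /i/ → [+round]; bound reached.
From /o/ at 11 rightward: 12 /o/ is itself a trigger — this domain ends here.
From /o/ at 12 rightward: 13 /a/ → [+round]; bound reached.
From /o/ at 14 rightward: word edge.
Targets with no active source: positions 1 2 3 4 5 8 9 10 stay [-round].

6 7 11 12 13 14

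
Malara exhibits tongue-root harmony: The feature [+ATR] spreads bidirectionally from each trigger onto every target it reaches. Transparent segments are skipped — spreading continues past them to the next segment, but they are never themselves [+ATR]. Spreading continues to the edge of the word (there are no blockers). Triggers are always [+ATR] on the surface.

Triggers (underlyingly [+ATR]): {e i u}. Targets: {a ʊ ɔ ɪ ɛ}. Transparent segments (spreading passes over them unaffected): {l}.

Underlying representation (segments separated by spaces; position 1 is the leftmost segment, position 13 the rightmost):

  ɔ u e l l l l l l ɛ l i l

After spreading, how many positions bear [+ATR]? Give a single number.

From /u/ at 2 rightward: 3 /e/ is itself a trigger — this domain ends here.
From /u/ at 2 leftward: 1 /ɔ/ → [+ATR]; word edge.
From /e/ at 3 rightward: 4 /l/ transparent; 5 /l/ transparent; 6 /l/ transparent; 7 /l/ transparent; 8 /l/ transparent; 9 /l/ transparent; 10 /ɛ/ → [+ATR]; 11 /l/ transparent; 12 /i/ is itself a trigger — this domain ends here.
From /e/ at 3 leftward: 2 /u/ is itself a trigger — this domain ends here.
From /i/ at 12 rightward: 13 /l/ transparent; word edge.
From /i/ at 12 leftward: 11 /l/ transparent; 10 /ɛ/ → [+ATR]; 9 /l/ transparent; 8 /l/ transparent; 7 /l/ transparent; 6 /l/ transparent; 5 /l/ transparent; 4 /l/ transparent; 3 /e/ is itself a trigger — this domain ends here.
[+ATR] positions on the surface: 1 2 3 10 12.

5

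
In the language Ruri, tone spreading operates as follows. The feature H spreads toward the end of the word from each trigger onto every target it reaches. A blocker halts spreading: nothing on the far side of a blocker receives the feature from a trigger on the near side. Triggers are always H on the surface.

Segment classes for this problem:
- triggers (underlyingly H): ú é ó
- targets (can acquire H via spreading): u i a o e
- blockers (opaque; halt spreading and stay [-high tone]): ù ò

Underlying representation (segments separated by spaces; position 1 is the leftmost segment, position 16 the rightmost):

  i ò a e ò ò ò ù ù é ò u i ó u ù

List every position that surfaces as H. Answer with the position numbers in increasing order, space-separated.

From /é/ at 10 rightward: 11 /ò/ blocks.
From /ó/ at 14 rightward: 15 /u/ → H; 16 /ù/ blocks.
Targets with no active source: positions 1 3 4 12 13 stay [-high tone].

10 14 15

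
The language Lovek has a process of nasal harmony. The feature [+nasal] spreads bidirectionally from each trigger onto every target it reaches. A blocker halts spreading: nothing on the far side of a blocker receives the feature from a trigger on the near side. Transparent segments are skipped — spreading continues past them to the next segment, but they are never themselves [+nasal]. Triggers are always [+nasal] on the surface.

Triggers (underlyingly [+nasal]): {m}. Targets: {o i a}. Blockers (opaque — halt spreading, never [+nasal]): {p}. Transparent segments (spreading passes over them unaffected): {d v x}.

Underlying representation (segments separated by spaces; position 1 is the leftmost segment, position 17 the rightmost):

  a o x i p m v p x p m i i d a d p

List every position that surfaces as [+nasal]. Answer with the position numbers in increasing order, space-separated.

6 11 12 13 15

From /m/ at 6 rightward: 7 /v/ transparent; 8 /p/ blocks.
From /m/ at 6 leftward: 5 /p/ blocks.
From /m/ at 11 rightward: 12 /i/ → [+nasal]; 13 /i/ → [+nasal]; 14 /d/ transparent; 15 /a/ → [+nasal]; 16 /d/ transparent; 17 /p/ blocks.
From /m/ at 11 leftward: 10 /p/ blocks.
Targets with no active source: positions 1 2 4 stay [-nasal].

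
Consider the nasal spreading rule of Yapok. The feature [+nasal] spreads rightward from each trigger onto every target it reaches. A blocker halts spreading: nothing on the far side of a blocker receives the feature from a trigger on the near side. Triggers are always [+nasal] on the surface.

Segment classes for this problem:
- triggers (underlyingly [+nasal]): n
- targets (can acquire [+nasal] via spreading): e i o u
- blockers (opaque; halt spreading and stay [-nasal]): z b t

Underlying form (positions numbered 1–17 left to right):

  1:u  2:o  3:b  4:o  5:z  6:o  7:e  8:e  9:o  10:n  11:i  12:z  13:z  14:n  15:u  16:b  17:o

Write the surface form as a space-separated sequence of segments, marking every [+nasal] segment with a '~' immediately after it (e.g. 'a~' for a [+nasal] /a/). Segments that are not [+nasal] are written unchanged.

From /n/ at 10 rightward: 11 /i/ → [+nasal]; 12 /z/ blocks.
From /n/ at 14 rightward: 15 /u/ → [+nasal]; 16 /b/ blocks.
Targets with no active source: positions 1 2 4 6 7 8 9 17 stay [-nasal].
[+nasal] positions on the surface: 10 11 14 15.

u o b o z o e e o n~ i~ z z n~ u~ b o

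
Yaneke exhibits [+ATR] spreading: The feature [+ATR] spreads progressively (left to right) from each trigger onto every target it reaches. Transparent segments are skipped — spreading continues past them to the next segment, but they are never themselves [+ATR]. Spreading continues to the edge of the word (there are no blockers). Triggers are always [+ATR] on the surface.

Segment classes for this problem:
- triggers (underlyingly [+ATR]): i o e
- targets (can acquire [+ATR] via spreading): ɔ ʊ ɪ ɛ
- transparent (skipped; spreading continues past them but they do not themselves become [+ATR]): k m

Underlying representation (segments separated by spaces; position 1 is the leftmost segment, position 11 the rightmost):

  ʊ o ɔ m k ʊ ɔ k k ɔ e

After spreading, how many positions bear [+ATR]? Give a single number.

6

From /o/ at 2 rightward: 3 /ɔ/ → [+ATR]; 4 /m/ transparent; 5 /k/ transparent; 6 /ʊ/ → [+ATR]; 7 /ɔ/ → [+ATR]; 8 /k/ transparent; 9 /k/ transparent; 10 /ɔ/ → [+ATR]; 11 /e/ is itself a trigger — this domain ends here.
From /e/ at 11 rightward: word edge.
Target with no active source: position 1 stays [-ATR].
[+ATR] positions on the surface: 2 3 6 7 10 11.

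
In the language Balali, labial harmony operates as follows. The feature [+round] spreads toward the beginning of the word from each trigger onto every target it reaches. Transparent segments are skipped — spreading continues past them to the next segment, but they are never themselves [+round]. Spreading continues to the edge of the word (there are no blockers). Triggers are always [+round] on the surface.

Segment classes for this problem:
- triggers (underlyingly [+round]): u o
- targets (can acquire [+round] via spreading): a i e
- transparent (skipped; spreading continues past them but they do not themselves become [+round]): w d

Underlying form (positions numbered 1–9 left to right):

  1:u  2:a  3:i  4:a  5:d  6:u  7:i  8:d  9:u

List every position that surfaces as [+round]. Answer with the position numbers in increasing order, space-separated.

1 2 3 4 6 7 9

From /u/ at 1 leftward: word edge.
From /u/ at 6 leftward: 5 /d/ transparent; 4 /a/ → [+round]; 3 /i/ → [+round]; 2 /a/ → [+round]; 1 /u/ is itself a trigger — this domain ends here.
From /u/ at 9 leftward: 8 /d/ transparent; 7 /i/ → [+round]; 6 /u/ is itself a trigger — this domain ends here.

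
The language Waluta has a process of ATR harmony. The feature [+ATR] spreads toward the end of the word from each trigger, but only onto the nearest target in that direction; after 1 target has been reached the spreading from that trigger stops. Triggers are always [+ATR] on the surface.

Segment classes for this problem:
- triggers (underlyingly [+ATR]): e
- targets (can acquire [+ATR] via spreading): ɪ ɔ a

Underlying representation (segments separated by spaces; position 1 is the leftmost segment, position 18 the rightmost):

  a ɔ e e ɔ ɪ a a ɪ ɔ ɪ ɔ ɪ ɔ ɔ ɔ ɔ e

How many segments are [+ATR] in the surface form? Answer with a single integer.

From /e/ at 3 rightward: 4 /e/ is itself a trigger — this domain ends here.
From /e/ at 4 rightward: 5 /ɔ/ → [+ATR]; bound reached.
From /e/ at 18 rightward: word edge.
Targets with no active source: positions 1 2 6 7 8 9 10 11 12 13 14 15 16 17 stay [-ATR].
[+ATR] positions on the surface: 3 4 5 18.

4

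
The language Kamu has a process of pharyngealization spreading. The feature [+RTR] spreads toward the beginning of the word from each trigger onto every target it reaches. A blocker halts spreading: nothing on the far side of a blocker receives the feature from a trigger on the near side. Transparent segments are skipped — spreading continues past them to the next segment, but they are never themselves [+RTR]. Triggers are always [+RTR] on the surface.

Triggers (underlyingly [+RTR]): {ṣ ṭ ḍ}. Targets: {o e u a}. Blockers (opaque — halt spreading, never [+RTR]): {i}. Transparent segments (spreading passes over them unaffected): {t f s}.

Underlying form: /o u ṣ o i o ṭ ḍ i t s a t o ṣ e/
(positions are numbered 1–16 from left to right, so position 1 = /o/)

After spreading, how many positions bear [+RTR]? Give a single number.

From /ṣ/ at 3 leftward: 2 /u/ → [+RTR]; 1 /o/ → [+RTR]; word edge.
From /ṭ/ at 7 leftward: 6 /o/ → [+RTR]; 5 /i/ blocks.
From /ḍ/ at 8 leftward: 7 /ṭ/ is itself a trigger — this domain ends here.
From /ṣ/ at 15 leftward: 14 /o/ → [+RTR]; 13 /t/ transparent; 12 /a/ → [+RTR]; 11 /s/ transparent; 10 /t/ transparent; 9 /i/ blocks.
Targets with no active source: positions 4 16 stay [-emphatic].
[+RTR] positions on the surface: 1 2 3 6 7 8 12 14 15.

9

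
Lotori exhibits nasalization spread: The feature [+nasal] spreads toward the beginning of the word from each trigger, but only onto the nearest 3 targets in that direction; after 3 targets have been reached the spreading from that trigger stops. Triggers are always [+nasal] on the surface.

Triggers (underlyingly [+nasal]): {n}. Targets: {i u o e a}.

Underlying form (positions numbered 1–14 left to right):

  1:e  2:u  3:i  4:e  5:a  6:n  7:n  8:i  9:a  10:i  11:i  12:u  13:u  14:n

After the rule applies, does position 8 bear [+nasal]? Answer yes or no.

From /n/ at 6 leftward: 5 /a/ → [+nasal]; 4 /e/ → [+nasal]; 3 /i/ → [+nasal]; bound reached.
From /n/ at 7 leftward: 6 /n/ is itself a trigger — this domain ends here.
From /n/ at 14 leftward: 13 /u/ → [+nasal]; 12 /u/ → [+nasal]; 11 /i/ → [+nasal]; bound reached.
Targets with no active source: positions 1 2 8 9 10 stay [-nasal].
[+nasal] positions on the surface: 3 4 5 6 7 11 12 13 14.

no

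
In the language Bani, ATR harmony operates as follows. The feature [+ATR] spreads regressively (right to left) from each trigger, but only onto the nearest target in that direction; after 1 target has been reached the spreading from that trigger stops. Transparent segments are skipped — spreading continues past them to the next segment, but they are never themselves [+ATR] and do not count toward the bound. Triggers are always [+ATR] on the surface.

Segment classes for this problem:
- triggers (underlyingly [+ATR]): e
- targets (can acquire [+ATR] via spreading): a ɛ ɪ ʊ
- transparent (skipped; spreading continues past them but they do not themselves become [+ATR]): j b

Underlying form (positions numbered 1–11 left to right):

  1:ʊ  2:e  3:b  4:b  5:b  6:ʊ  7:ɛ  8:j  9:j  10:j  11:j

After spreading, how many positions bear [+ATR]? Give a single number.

2

From /e/ at 2 leftward: 1 /ʊ/ → [+ATR]; bound reached.
Targets with no active source: positions 6 7 stay [-ATR].
[+ATR] positions on the surface: 1 2.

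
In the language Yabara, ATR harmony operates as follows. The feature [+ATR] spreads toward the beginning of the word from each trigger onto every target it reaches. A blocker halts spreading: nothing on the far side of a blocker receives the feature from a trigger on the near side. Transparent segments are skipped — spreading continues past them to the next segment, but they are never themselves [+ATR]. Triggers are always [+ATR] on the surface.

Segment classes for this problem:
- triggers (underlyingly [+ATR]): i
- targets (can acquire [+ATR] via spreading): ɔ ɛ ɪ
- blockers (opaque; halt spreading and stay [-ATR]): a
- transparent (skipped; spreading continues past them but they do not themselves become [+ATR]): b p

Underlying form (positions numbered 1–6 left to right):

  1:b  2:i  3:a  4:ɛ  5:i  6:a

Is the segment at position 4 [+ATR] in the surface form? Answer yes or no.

From /i/ at 2 leftward: 1 /b/ transparent; word edge.
From /i/ at 5 leftward: 4 /ɛ/ → [+ATR]; 3 /a/ blocks.
[+ATR] positions on the surface: 2 4 5.

yes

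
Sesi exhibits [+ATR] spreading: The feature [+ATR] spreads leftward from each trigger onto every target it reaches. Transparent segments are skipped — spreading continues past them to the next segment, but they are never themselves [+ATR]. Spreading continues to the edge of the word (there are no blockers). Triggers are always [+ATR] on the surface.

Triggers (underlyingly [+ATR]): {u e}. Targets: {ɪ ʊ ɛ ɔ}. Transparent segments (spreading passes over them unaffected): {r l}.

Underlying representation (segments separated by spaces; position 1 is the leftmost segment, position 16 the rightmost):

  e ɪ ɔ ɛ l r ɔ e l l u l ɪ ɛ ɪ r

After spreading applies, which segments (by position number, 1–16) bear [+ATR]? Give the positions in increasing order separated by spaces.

1 2 3 4 7 8 11

From /e/ at 1 leftward: word edge.
From /e/ at 8 leftward: 7 /ɔ/ → [+ATR]; 6 /r/ transparent; 5 /l/ transparent; 4 /ɛ/ → [+ATR]; 3 /ɔ/ → [+ATR]; 2 /ɪ/ → [+ATR]; 1 /e/ is itself a trigger — this domain ends here.
From /u/ at 11 leftward: 10 /l/ transparent; 9 /l/ transparent; 8 /e/ is itself a trigger — this domain ends here.
Targets with no active source: positions 13 14 15 stay [-ATR].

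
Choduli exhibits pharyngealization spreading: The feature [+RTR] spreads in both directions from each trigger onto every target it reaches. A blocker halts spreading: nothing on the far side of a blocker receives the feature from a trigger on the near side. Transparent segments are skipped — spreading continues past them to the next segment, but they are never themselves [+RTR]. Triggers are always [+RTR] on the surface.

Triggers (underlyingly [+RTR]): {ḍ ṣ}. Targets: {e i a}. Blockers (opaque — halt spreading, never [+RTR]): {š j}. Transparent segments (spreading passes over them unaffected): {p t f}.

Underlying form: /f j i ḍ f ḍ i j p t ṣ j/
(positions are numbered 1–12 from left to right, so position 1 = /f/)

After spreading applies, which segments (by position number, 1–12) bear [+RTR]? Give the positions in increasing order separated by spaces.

3 4 6 7 11

From /ḍ/ at 4 rightward: 5 /f/ transparent; 6 /ḍ/ is itself a trigger — this domain ends here.
From /ḍ/ at 4 leftward: 3 /i/ → [+RTR]; 2 /j/ blocks.
From /ḍ/ at 6 rightward: 7 /i/ → [+RTR]; 8 /j/ blocks.
From /ḍ/ at 6 leftward: 5 /f/ transparent; 4 /ḍ/ is itself a trigger — this domain ends here.
From /ṣ/ at 11 rightward: 12 /j/ blocks.
From /ṣ/ at 11 leftward: 10 /t/ transparent; 9 /p/ transparent; 8 /j/ blocks.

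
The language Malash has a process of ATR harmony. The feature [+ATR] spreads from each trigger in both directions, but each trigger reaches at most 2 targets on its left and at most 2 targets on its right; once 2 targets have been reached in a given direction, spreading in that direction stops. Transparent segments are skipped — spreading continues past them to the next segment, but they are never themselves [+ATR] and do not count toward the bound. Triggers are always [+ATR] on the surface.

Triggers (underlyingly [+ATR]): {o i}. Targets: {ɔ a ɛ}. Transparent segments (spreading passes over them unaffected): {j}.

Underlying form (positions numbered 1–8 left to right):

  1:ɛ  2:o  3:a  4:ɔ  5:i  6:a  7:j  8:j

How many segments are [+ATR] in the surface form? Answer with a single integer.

From /o/ at 2 rightward: 3 /a/ → [+ATR]; 4 /ɔ/ → [+ATR]; bound reached.
From /o/ at 2 leftward: 1 /ɛ/ → [+ATR]; word edge.
From /i/ at 5 rightward: 6 /a/ → [+ATR]; 7 /j/ transparent; 8 /j/ transparent; word edge.
From /i/ at 5 leftward: 4 /ɔ/ → [+ATR]; 3 /a/ → [+ATR]; bound reached.
[+ATR] positions on the surface: 1 2 3 4 5 6.

6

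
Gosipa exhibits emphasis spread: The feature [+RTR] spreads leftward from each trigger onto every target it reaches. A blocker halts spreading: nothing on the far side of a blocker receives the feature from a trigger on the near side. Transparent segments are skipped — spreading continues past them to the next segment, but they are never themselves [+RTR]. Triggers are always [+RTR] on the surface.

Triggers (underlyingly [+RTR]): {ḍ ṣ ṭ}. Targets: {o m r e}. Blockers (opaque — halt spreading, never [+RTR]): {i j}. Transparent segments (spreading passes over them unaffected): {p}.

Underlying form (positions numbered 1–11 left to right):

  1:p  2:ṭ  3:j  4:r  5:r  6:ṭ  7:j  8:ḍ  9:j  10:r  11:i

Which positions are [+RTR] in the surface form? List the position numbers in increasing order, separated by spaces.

2 4 5 6 8

From /ṭ/ at 2 leftward: 1 /p/ transparent; word edge.
From /ṭ/ at 6 leftward: 5 /r/ → [+RTR]; 4 /r/ → [+RTR]; 3 /j/ blocks.
From /ḍ/ at 8 leftward: 7 /j/ blocks.
Target with no active source: position 10 stays [-emphatic].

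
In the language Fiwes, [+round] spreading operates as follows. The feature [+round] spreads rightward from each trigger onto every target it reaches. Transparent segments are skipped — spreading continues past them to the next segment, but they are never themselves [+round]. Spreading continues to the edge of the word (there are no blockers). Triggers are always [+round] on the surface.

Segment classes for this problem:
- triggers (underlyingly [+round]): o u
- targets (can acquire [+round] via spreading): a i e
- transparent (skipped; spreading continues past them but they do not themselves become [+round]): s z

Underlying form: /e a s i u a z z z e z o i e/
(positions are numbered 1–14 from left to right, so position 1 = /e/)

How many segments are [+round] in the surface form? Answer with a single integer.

6

From /u/ at 5 rightward: 6 /a/ → [+round]; 7 /z/ transparent; 8 /z/ transparent; 9 /z/ transparent; 10 /e/ → [+round]; 11 /z/ transparent; 12 /o/ is itself a trigger — this domain ends here.
From /o/ at 12 rightward: 13 /i/ → [+round]; 14 /e/ → [+round]; word edge.
Targets with no active source: positions 1 2 4 stay [-round].
[+round] positions on the surface: 5 6 10 12 13 14.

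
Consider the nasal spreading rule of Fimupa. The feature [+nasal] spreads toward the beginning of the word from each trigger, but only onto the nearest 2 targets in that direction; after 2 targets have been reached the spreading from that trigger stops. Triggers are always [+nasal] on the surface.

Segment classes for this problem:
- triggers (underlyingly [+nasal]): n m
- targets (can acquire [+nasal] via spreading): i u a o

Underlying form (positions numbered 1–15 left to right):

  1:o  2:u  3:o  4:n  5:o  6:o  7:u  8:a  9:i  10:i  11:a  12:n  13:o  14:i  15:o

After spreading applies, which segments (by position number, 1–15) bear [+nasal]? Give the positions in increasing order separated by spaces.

From /n/ at 4 leftward: 3 /o/ → [+nasal]; 2 /u/ → [+nasal]; bound reached.
From /n/ at 12 leftward: 11 /a/ → [+nasal]; 10 /i/ → [+nasal]; bound reached.
Targets with no active source: positions 1 5 6 7 8 9 13 14 15 stay [-nasal].

2 3 4 10 11 12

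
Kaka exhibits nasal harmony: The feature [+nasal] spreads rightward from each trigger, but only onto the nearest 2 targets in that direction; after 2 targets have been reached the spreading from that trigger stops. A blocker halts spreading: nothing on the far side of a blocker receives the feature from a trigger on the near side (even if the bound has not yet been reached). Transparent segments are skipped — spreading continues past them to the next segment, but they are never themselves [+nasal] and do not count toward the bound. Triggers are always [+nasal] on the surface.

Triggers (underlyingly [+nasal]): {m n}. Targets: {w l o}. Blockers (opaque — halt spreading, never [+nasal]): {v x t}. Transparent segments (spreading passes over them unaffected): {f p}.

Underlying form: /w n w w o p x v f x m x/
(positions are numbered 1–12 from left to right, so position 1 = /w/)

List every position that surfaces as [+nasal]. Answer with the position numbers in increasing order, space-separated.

From /n/ at 2 rightward: 3 /w/ → [+nasal]; 4 /w/ → [+nasal]; bound reached.
From /m/ at 11 rightward: 12 /x/ blocks.
Targets with no active source: positions 1 5 stay [-nasal].

2 3 4 11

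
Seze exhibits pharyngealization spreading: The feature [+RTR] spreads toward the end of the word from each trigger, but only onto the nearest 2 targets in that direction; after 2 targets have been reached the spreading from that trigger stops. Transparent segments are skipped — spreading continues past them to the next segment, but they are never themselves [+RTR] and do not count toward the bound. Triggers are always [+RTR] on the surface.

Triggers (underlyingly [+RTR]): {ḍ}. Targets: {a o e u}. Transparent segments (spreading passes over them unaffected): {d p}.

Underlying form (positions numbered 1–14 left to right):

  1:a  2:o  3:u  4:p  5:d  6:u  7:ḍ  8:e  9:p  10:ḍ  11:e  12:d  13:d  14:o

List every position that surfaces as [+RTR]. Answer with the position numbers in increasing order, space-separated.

From /ḍ/ at 7 rightward: 8 /e/ → [+RTR]; 9 /p/ transparent; 10 /ḍ/ is itself a trigger — this domain ends here.
From /ḍ/ at 10 rightward: 11 /e/ → [+RTR]; 12 /d/ transparent; 13 /d/ transparent; 14 /o/ → [+RTR]; bound reached.
Targets with no active source: positions 1 2 3 6 stay [-emphatic].

7 8 10 11 14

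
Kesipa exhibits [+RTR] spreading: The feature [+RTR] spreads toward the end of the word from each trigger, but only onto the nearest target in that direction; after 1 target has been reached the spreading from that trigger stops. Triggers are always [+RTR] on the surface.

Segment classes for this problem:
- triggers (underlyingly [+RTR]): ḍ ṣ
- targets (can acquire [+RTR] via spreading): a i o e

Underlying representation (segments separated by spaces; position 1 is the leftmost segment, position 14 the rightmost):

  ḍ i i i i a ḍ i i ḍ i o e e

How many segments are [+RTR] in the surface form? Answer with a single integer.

From /ḍ/ at 1 rightward: 2 /i/ → [+RTR]; bound reached.
From /ḍ/ at 7 rightward: 8 /i/ → [+RTR]; bound reached.
From /ḍ/ at 10 rightward: 11 /i/ → [+RTR]; bound reached.
Targets with no active source: positions 3 4 5 6 9 12 13 14 stay [-emphatic].
[+RTR] positions on the surface: 1 2 7 8 10 11.

6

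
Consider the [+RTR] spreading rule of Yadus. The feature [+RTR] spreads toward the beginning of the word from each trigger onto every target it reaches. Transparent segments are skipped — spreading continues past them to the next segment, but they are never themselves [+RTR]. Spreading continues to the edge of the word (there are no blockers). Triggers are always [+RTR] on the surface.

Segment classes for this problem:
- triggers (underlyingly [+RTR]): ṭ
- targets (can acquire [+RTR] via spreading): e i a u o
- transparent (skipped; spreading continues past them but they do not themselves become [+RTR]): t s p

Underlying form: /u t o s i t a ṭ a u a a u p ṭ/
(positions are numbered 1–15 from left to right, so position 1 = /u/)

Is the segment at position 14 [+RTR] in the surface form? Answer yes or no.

no

From /ṭ/ at 8 leftward: 7 /a/ → [+RTR]; 6 /t/ transparent; 5 /i/ → [+RTR]; 4 /s/ transparent; 3 /o/ → [+RTR]; 2 /t/ transparent; 1 /u/ → [+RTR]; word edge.
From /ṭ/ at 15 leftward: 14 /p/ transparent; 13 /u/ → [+RTR]; 12 /a/ → [+RTR]; 11 /a/ → [+RTR]; 10 /u/ → [+RTR]; 9 /a/ → [+RTR]; 8 /ṭ/ is itself a trigger — this domain ends here.
[+RTR] positions on the surface: 1 3 5 7 8 9 10 11 12 13 15.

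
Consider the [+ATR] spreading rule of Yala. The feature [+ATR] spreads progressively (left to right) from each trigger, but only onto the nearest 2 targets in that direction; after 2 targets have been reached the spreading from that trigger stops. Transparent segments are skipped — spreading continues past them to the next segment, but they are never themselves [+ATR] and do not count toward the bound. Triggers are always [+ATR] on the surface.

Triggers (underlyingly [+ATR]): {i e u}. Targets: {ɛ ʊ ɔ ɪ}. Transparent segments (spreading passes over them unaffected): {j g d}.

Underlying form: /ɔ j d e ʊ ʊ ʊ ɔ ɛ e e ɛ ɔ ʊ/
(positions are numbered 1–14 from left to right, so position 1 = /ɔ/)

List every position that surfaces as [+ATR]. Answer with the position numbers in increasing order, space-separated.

From /e/ at 4 rightward: 5 /ʊ/ → [+ATR]; 6 /ʊ/ → [+ATR]; bound reached.
From /e/ at 10 rightward: 11 /e/ is itself a trigger — this domain ends here.
From /e/ at 11 rightward: 12 /ɛ/ → [+ATR]; 13 /ɔ/ → [+ATR]; bound reached.
Targets with no active source: positions 1 7 8 9 14 stay [-ATR].

4 5 6 10 11 12 13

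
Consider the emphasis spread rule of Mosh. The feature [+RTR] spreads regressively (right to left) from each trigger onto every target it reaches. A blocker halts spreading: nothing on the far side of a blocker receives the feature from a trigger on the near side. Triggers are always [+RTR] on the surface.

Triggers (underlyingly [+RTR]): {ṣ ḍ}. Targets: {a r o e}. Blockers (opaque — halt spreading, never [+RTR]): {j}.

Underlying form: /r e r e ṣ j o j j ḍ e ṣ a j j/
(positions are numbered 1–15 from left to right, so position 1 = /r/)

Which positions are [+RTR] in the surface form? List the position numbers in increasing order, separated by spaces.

From /ṣ/ at 5 leftward: 4 /e/ → [+RTR]; 3 /r/ → [+RTR]; 2 /e/ → [+RTR]; 1 /r/ → [+RTR]; word edge.
From /ḍ/ at 10 leftward: 9 /j/ blocks.
From /ṣ/ at 12 leftward: 11 /e/ → [+RTR]; 10 /ḍ/ is itself a trigger — this domain ends here.
Targets with no active source: positions 7 13 stay [-emphatic].

1 2 3 4 5 10 11 12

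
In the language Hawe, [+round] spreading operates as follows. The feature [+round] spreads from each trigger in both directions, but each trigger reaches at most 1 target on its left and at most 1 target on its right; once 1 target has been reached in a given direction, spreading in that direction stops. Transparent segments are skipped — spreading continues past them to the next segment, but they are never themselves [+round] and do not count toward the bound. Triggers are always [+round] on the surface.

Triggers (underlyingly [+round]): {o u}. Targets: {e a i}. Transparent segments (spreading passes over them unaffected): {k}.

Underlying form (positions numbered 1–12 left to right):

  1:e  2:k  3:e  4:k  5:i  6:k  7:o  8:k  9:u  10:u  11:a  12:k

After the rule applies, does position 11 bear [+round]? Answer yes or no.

From /o/ at 7 rightward: 8 /k/ transparent; 9 /u/ is itself a trigger — this domain ends here.
From /o/ at 7 leftward: 6 /k/ transparent; 5 /i/ → [+round]; bound reached.
From /u/ at 9 rightward: 10 /u/ is itself a trigger — this domain ends here.
From /u/ at 9 leftward: 8 /k/ transparent; 7 /o/ is itself a trigger — this domain ends here.
From /u/ at 10 rightward: 11 /a/ → [+round]; bound reached.
From /u/ at 10 leftward: 9 /u/ is itself a trigger — this domain ends here.
Targets with no active source: positions 1 3 stay [-round].
[+round] positions on the surface: 5 7 9 10 11.

yes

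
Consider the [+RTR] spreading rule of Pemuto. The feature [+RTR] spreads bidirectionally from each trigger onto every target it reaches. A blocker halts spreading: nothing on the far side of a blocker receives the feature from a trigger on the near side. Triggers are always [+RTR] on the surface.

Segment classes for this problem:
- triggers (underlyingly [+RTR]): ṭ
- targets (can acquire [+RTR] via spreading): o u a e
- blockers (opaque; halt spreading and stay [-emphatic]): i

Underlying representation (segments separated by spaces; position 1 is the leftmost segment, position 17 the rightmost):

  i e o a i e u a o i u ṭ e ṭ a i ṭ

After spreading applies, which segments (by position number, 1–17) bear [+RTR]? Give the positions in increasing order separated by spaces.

From /ṭ/ at 12 rightward: 13 /e/ → [+RTR]; 14 /ṭ/ is itself a trigger — this domain ends here.
From /ṭ/ at 12 leftward: 11 /u/ → [+RTR]; 10 /i/ blocks.
From /ṭ/ at 14 rightward: 15 /a/ → [+RTR]; 16 /i/ blocks.
From /ṭ/ at 14 leftward: 13 /e/ → [+RTR]; 12 /ṭ/ is itself a trigger — this domain ends here.
From /ṭ/ at 17 rightward: word edge.
From /ṭ/ at 17 leftward: 16 /i/ blocks.
Targets with no active source: positions 2 3 4 6 7 8 9 stay [-emphatic].

11 12 13 14 15 17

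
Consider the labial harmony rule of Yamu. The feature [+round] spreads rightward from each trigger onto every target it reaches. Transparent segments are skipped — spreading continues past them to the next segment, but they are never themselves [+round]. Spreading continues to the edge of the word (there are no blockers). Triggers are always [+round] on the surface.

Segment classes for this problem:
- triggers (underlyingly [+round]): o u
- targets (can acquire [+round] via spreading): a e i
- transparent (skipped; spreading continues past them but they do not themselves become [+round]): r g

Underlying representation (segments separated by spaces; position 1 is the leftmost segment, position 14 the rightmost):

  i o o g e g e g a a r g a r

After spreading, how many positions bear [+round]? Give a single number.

From /o/ at 2 rightward: 3 /o/ is itself a trigger — this domain ends here.
From /o/ at 3 rightward: 4 /g/ transparent; 5 /e/ → [+round]; 6 /g/ transparent; 7 /e/ → [+round]; 8 /g/ transparent; 9 /a/ → [+round]; 10 /a/ → [+round]; 11 /r/ transparent; 12 /g/ transparent; 13 /a/ → [+round]; 14 /r/ transparent; word edge.
Target with no active source: position 1 stays [-round].
[+round] positions on the surface: 2 3 5 7 9 10 13.

7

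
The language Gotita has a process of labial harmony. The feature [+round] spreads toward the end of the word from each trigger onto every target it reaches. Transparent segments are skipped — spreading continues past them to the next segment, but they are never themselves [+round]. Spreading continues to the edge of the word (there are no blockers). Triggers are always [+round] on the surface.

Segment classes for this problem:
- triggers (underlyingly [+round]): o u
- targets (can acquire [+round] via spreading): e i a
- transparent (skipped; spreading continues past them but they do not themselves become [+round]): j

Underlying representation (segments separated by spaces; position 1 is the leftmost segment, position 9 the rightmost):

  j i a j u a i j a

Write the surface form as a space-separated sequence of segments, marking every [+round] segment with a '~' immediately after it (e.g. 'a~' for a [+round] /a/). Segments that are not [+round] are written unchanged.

j i a j u~ a~ i~ j a~

From /u/ at 5 rightward: 6 /a/ → [+round]; 7 /i/ → [+round]; 8 /j/ transparent; 9 /a/ → [+round]; word edge.
Targets with no active source: positions 2 3 stay [-round].
[+round] positions on the surface: 5 6 7 9.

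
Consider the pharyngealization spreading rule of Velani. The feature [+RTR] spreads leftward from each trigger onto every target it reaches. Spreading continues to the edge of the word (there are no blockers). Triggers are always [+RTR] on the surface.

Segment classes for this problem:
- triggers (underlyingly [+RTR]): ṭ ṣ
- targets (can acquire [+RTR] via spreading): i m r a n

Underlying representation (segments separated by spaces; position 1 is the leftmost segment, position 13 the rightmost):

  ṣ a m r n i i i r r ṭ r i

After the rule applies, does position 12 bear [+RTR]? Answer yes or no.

From /ṣ/ at 1 leftward: word edge.
From /ṭ/ at 11 leftward: 10 /r/ → [+RTR]; 9 /r/ → [+RTR]; 8 /i/ → [+RTR]; 7 /i/ → [+RTR]; 6 /i/ → [+RTR]; 5 /n/ → [+RTR]; 4 /r/ → [+RTR]; 3 /m/ → [+RTR]; 2 /a/ → [+RTR]; 1 /ṣ/ is itself a trigger — this domain ends here.
Targets with no active source: positions 12 13 stay [-emphatic].
[+RTR] positions on the surface: 1 2 3 4 5 6 7 8 9 10 11.

no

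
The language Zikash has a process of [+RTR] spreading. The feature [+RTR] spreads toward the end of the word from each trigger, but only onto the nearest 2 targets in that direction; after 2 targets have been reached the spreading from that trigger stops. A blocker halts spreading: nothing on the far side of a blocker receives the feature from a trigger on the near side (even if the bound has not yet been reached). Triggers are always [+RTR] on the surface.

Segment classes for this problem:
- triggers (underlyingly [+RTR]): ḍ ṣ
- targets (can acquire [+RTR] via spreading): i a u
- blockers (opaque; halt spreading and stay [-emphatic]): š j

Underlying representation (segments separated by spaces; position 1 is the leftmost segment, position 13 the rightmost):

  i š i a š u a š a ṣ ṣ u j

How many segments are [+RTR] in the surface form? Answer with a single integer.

3

From /ṣ/ at 10 rightward: 11 /ṣ/ is itself a trigger — this domain ends here.
From /ṣ/ at 11 rightward: 12 /u/ → [+RTR]; 13 /j/ blocks.
Targets with no active source: positions 1 3 4 6 7 9 stay [-emphatic].
[+RTR] positions on the surface: 10 11 12.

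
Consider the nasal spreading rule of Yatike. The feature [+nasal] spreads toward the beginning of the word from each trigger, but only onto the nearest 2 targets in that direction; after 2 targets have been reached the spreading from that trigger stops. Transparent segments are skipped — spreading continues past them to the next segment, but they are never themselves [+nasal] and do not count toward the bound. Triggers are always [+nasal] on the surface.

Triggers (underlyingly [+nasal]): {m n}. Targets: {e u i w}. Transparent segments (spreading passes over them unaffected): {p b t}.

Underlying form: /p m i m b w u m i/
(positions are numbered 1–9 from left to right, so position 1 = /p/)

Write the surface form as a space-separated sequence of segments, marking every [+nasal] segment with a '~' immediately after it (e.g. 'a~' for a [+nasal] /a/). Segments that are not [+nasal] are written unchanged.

From /m/ at 2 leftward: 1 /p/ transparent; word edge.
From /m/ at 4 leftward: 3 /i/ → [+nasal]; 2 /m/ is itself a trigger — this domain ends here.
From /m/ at 8 leftward: 7 /u/ → [+nasal]; 6 /w/ → [+nasal]; bound reached.
Target with no active source: position 9 stays [-nasal].
[+nasal] positions on the surface: 2 3 4 6 7 8.

p m~ i~ m~ b w~ u~ m~ i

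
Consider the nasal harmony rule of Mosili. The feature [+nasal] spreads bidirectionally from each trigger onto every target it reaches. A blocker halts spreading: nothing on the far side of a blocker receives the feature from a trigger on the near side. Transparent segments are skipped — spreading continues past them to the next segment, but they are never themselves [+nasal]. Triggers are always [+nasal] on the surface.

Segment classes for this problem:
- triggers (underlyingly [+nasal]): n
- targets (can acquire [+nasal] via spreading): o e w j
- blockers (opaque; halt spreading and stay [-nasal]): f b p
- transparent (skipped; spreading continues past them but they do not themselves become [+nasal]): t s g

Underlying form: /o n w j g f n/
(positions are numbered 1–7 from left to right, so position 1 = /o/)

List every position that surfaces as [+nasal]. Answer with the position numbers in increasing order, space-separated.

1 2 3 4 7

From /n/ at 2 rightward: 3 /w/ → [+nasal]; 4 /j/ → [+nasal]; 5 /g/ transparent; 6 /f/ blocks.
From /n/ at 2 leftward: 1 /o/ → [+nasal]; word edge.
From /n/ at 7 rightward: word edge.
From /n/ at 7 leftward: 6 /f/ blocks.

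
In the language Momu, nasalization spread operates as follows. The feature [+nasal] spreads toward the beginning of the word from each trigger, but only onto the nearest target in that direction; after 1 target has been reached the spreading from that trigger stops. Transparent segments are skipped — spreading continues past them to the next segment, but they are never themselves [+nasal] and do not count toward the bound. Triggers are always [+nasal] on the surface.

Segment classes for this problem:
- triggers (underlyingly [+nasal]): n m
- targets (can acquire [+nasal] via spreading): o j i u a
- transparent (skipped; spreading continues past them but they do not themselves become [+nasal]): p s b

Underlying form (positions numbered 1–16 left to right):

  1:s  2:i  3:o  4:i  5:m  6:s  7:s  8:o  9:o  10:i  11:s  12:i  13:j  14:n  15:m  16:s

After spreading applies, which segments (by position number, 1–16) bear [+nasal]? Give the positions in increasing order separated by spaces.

4 5 13 14 15

From /m/ at 5 leftward: 4 /i/ → [+nasal]; bound reached.
From /n/ at 14 leftward: 13 /j/ → [+nasal]; bound reached.
From /m/ at 15 leftward: 14 /n/ is itself a trigger — this domain ends here.
Targets with no active source: positions 2 3 8 9 10 12 stay [-nasal].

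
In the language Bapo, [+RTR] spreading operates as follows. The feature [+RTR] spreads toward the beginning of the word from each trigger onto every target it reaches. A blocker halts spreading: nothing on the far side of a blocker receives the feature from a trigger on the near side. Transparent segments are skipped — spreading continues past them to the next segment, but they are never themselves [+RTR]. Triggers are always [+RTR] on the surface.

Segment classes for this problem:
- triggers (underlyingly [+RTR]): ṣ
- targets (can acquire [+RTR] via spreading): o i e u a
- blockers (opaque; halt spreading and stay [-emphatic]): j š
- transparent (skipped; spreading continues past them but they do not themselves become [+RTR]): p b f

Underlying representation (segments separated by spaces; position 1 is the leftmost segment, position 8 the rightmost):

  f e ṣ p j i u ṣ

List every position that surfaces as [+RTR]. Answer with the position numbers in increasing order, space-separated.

2 3 6 7 8

From /ṣ/ at 3 leftward: 2 /e/ → [+RTR]; 1 /f/ transparent; word edge.
From /ṣ/ at 8 leftward: 7 /u/ → [+RTR]; 6 /i/ → [+RTR]; 5 /j/ blocks.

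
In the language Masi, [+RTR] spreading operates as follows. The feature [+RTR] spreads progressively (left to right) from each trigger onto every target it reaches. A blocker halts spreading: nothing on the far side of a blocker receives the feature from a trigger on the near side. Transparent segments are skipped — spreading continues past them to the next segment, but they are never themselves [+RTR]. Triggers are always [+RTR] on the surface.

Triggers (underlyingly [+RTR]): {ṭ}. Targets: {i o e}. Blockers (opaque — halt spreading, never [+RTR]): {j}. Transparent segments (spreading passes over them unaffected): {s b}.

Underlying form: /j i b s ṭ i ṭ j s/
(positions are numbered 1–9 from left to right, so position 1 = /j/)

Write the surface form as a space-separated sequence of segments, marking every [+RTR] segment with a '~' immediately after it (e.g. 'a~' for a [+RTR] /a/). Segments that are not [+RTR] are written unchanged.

From /ṭ/ at 5 rightward: 6 /i/ → [+RTR]; 7 /ṭ/ is itself a trigger — this domain ends here.
From /ṭ/ at 7 rightward: 8 /j/ blocks.
Target with no active source: position 2 stays [-emphatic].
[+RTR] positions on the surface: 5 6 7.

j i b s ṭ~ i~ ṭ~ j s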